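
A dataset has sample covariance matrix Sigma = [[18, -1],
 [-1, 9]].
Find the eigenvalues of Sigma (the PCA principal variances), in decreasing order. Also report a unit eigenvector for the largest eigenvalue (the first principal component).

Step 1 — characteristic polynomial of 2×2 Sigma:
  det(Sigma - λI) = λ² - trace · λ + det = 0.
  trace = 18 + 9 = 27, det = 18·9 - (-1)² = 161.
Step 2 — discriminant:
  Δ = trace² - 4·det = 729 - 644 = 85.
Step 3 — eigenvalues:
  λ = (trace ± √Δ)/2 = (27 ± 9.2195)/2,
  λ_1 = 18.1098,  λ_2 = 8.8902.

Step 4 — unit eigenvector for λ_1: solve (Sigma - λ_1 I)v = 0. First row:
  (18 - 18.1098)·v_x + (-1)·v_y = 0, i.e. (-0.1098)·v_x + (-1)·v_y = 0,
  so v ∝ (b, λ_1 - a) = (-1, 0.1098); multiply by -1 so the first entry is positive: u = (1, -0.1098).
  ||u|| = √((1)² + (-0.1098)²) = √(1.012) ≈ 1.006,
  v_1 = u/||u|| ≈ (0.994, -0.1091) (||v_1|| = 1).

λ_1 = 18.1098,  λ_2 = 8.8902;  v_1 ≈ (0.994, -0.1091)


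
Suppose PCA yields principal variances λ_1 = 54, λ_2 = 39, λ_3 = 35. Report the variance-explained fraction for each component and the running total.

Step 1 — total variance = trace(Sigma) = Σ λ_i = 54 + 39 + 35 = 128.

Step 2 — fraction explained by component i = λ_i / Σ λ:
  PC1: 54/128 = 0.4219
  PC2: 39/128 = 0.3047
  PC3: 35/128 = 0.2734

Step 3 — cumulative fraction after k components = (λ_1 + ... + λ_k) / Σ λ:
  k = 1: 54/128 = 0.4219
  k = 2: (54 + 39)/128 = 93/128 = 0.7266
  k = 3: (54 + 39 + 35)/128 = 128/128 = 1

Summary (fraction, with percent):

explained: PC1 0.4219 (42.19%), PC2 0.3047 (30.47%), PC3 0.2734 (27.34%);  cumulative: 0.4219, 0.7266, 1


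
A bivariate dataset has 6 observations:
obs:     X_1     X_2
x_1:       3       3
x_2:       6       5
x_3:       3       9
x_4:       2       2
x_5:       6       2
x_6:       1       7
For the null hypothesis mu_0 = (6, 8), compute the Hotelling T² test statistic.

Step 1 — sample mean vector:
  mean(X_1) = (3 + 6 + 3 + 2 + 6 + 1) / 6 = 21/6 = 3.5
  mean(X_2) = (3 + 5 + 9 + 2 + 2 + 7) / 6 = 28/6 = 4.6667
  x̄ = (3.5, 4.6667),  deviation x̄ - mu_0 = (3.5, 4.6667) - (6, 8) = (-2.5, -3.3333).

Step 2 — sample covariance matrix, S[i,j] = (1/(n-1)) · Σ_k (x_{k,i} - mean_i) · (x_{k,j} - mean_j), divisor n-1 = 5:
  S[X_1,X_1] = ((-0.5)·(-0.5) + (2.5)·(2.5) + (-0.5)·(-0.5) + (-1.5)·(-1.5) + (2.5)·(2.5) + (-2.5)·(-2.5)) / 5 = 21.5/5 = 4.3
  S[X_1,X_2] = ((-0.5)·(-1.6667) + (2.5)·(0.3333) + (-0.5)·(4.3333) + (-1.5)·(-2.6667) + (2.5)·(-2.6667) + (-2.5)·(2.3333)) / 5 = -9/5 = -1.8
  S[X_2,X_2] = ((-1.6667)·(-1.6667) + (0.3333)·(0.3333) + (4.3333)·(4.3333) + (-2.6667)·(-2.6667) + (-2.6667)·(-2.6667) + (2.3333)·(2.3333)) / 5 = 41.3333/5 = 8.2667
  S = [[4.3, -1.8],
 [-1.8, 8.2667]].

Step 3 — invert S. det(S) = 4.3·8.2667 - (-1.8)² = 32.3067.
  S^{-1} = (1/det) · [[d, -b], [-b, a]] = [[0.2559, 0.0557],
 [0.0557, 0.1331]].

Step 4 — quadratic form (x̄ - mu_0)^T · S^{-1} · (x̄ - mu_0):
  S^{-1} · (x̄ - mu_0) = (-0.8254, -0.583),
  (x̄ - mu_0)^T · [...] = (-2.5)·(-0.8254) + (-3.3333)·(-0.583) = 4.0067.

Step 5 — scale by n: T² = 6 · 4.0067 = 24.0404.

T² ≈ 24.0404


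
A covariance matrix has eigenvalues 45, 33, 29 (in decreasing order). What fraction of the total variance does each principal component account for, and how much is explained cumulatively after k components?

Step 1 — total variance = trace(Sigma) = Σ λ_i = 45 + 33 + 29 = 107.

Step 2 — fraction explained by component i = λ_i / Σ λ:
  PC1: 45/107 = 0.4206
  PC2: 33/107 = 0.3084
  PC3: 29/107 = 0.271

Step 3 — cumulative fraction after k components = (λ_1 + ... + λ_k) / Σ λ:
  k = 1: 45/107 = 0.4206
  k = 2: (45 + 33)/107 = 78/107 = 0.729
  k = 3: (45 + 33 + 29)/107 = 107/107 = 1

Summary (fraction, with percent):

explained: PC1 0.4206 (42.06%), PC2 0.3084 (30.84%), PC3 0.271 (27.1%);  cumulative: 0.4206, 0.729, 1


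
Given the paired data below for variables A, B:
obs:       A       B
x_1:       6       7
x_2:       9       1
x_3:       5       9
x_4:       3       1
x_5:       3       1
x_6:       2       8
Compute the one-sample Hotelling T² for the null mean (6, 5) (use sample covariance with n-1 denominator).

Step 1 — sample mean vector:
  mean(A) = (6 + 9 + 5 + 3 + 3 + 2) / 6 = 28/6 = 4.6667
  mean(B) = (7 + 1 + 9 + 1 + 1 + 8) / 6 = 27/6 = 4.5
  x̄ = (4.6667, 4.5),  deviation x̄ - mu_0 = (4.6667, 4.5) - (6, 5) = (-1.3333, -0.5).

Step 2 — sample covariance matrix, S[i,j] = (1/(n-1)) · Σ_k (x_{k,i} - mean_i) · (x_{k,j} - mean_j), divisor n-1 = 5:
  S[A,A] = ((1.3333)·(1.3333) + (4.3333)·(4.3333) + (0.3333)·(0.3333) + (-1.6667)·(-1.6667) + (-1.6667)·(-1.6667) + (-2.6667)·(-2.6667)) / 5 = 33.3333/5 = 6.6667
  S[A,B] = ((1.3333)·(2.5) + (4.3333)·(-3.5) + (0.3333)·(4.5) + (-1.6667)·(-3.5) + (-1.6667)·(-3.5) + (-2.6667)·(3.5)) / 5 = -8/5 = -1.6
  S[B,B] = ((2.5)·(2.5) + (-3.5)·(-3.5) + (4.5)·(4.5) + (-3.5)·(-3.5) + (-3.5)·(-3.5) + (3.5)·(3.5)) / 5 = 75.5/5 = 15.1
  S = [[6.6667, -1.6],
 [-1.6, 15.1]].

Step 3 — invert S. det(S) = 6.6667·15.1 - (-1.6)² = 98.1067.
  S^{-1} = (1/det) · [[d, -b], [-b, a]] = [[0.1539, 0.0163],
 [0.0163, 0.068]].

Step 4 — quadratic form (x̄ - mu_0)^T · S^{-1} · (x̄ - mu_0):
  S^{-1} · (x̄ - mu_0) = (-0.2134, -0.0557),
  (x̄ - mu_0)^T · [...] = (-1.3333)·(-0.2134) + (-0.5)·(-0.0557) = 0.3124.

Step 5 — scale by n: T² = 6 · 0.3124 = 1.8742.

T² ≈ 1.8742


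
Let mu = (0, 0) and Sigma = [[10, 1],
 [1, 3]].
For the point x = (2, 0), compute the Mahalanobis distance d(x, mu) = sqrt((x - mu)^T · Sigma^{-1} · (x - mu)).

Step 1 — centre the observation: (x - mu) = (2, 0).

Step 2 — invert Sigma. det(Sigma) = 10·3 - (1)² = 29.
  Sigma^{-1} = (1/det) · [[d, -b], [-b, a]] = [[0.1034, -0.0345],
 [-0.0345, 0.3448]].

Step 3 — form the quadratic (x - mu)^T · Sigma^{-1} · (x - mu):
  Sigma^{-1} · (x - mu) = (0.2069, -0.069).
  (x - mu)^T · [Sigma^{-1} · (x - mu)] = (2)·(0.2069) + (0)·(-0.069) = 0.4138.

Step 4 — take square root: d = √(0.4138) ≈ 0.6433.

d(x, mu) = √(0.4138) ≈ 0.6433


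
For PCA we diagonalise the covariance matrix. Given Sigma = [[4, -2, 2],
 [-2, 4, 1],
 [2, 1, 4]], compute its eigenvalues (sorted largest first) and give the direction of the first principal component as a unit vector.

Step 1 — characteristic polynomial p(λ) = det(λI - Sigma) = λ³ - tr·λ² + c_1·λ - det, where tr = trace, c_1 = sum of the principal 2×2 minors, det = det(Sigma):
  tr = 4 + 4 + 4 = 12,
  c_1 = (4·4 - (-2)²) + (4·4 - (2)²) + (4·4 - (1)²) = 12 + 12 + 15 = 39,
  det = 4·(4·4 - (1)²) - (-2)·((-2)·4 - (1)·(2)) + (2)·((-2)·(1) - 4·(2)) = 4·(15) - (-2)·(-10) + (2)·(-10) = 20.
  So p(λ) = λ³ - 12λ² + 39λ - 20.
Step 2 — look for an integer root (rational root theorem: any rational root is an integer divisor of 20). Testing λ = 5:
  p(5) = 125 - 300 + 195 - 20 = 0  ✓
  Dividing out (λ - 5): p(λ) = (λ - 5)(λ² - 7λ + 4).
Step 3 — remaining eigenvalues from the quadratic λ² - 7λ + 4 = 0:
  Δ = 7² - 4·4 = 49 - 16 = 33,  λ = (7 ± √33)/2 = (7 ± 5.7446)/2 ≈ 6.3723 or 0.6277.
  Sorted: λ_1 = 6.3723,  λ_2 = 5,  λ_3 = 0.6277  (check: sum = 12 = tr ✓).

Step 4 — unit eigenvector for λ_1 ≈ 6.3723: v spans the null space of (Sigma - λ_1 I), whose rows are
  r_1 = (-2.3723, -2, 2),  r_2 = (-2, -2.3723, 1),  r_3 = (2, 1, -2.3723).
  v is orthogonal to every row, so take v ∝ r_1 × r_2 = ((-2)·(1) - (2)·(-2.3723), (2)·(-2) - (-2.3723)·(1), (-2.3723)·(-2.3723) - (-2)·(-2)) ≈ (2.7446, -1.6277, 1.6277).
  Let u = (2.7446, -1.6277, 1.6277).
  ||u|| = √((2.7446)² + (-1.6277)² + (1.6277)²) = √(12.8316) ≈ 3.5821,  v_1 = u/||u|| ≈ (0.7662, -0.4544, 0.4544) (||v_1|| = 1).

λ_1 = 6.3723,  λ_2 = 5,  λ_3 = 0.6277;  v_1 ≈ (0.7662, -0.4544, 0.4544)


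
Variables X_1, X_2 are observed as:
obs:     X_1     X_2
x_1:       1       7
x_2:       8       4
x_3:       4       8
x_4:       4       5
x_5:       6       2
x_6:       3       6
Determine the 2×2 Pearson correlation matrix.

Step 1 — column means:
  mean(X_1) = (1 + 8 + 4 + 4 + 6 + 3) / 6 = 26/6 = 4.3333
  mean(X_2) = (7 + 4 + 8 + 5 + 2 + 6) / 6 = 32/6 = 5.3333

Step 2 — sample variances and covariances s[i,j] = (1/(n-1)) · Σ_k (x_{k,i} - mean_i) · (x_{k,j} - mean_j), with n-1 = 5:
  s[X_1,X_1] = ((-3.3333)·(-3.3333) + (3.6667)·(3.6667) + (-0.3333)·(-0.3333) + (-0.3333)·(-0.3333) + (1.6667)·(1.6667) + (-1.3333)·(-1.3333)) / 5 = 29.3333/5 = 5.8667
  s[X_1,X_2] = ((-3.3333)·(1.6667) + (3.6667)·(-1.3333) + (-0.3333)·(2.6667) + (-0.3333)·(-0.3333) + (1.6667)·(-3.3333) + (-1.3333)·(0.6667)) / 5 = -17.6667/5 = -3.5333
  s[X_2,X_2] = ((1.6667)·(1.6667) + (-1.3333)·(-1.3333) + (2.6667)·(2.6667) + (-0.3333)·(-0.3333) + (-3.3333)·(-3.3333) + (0.6667)·(0.6667)) / 5 = 23.3333/5 = 4.6667
  Sample standard deviations s_i = √(s[i,i]):
  s(X_1) = √(5.8667) = 2.4221
  s(X_2) = √(4.6667) = 2.1602

Step 3 — r_{ij} = s_{ij} / (s_i · s_j):
  r[X_1,X_1] = 1 (diagonal).
  r[X_1,X_2] = -3.5333 / (2.4221 · 2.1602) = -3.5333 / 5.2324 = -0.6753
  r[X_2,X_2] = 1 (diagonal).

R is symmetric with unit diagonal. Assembling:

R = [[1, -0.6753],
 [-0.6753, 1]]


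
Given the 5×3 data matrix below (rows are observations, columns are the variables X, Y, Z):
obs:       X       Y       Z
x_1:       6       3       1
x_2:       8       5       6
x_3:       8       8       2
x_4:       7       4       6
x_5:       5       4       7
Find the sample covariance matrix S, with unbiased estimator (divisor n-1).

Step 1 — column means:
  mean(X) = (6 + 8 + 8 + 7 + 5) / 5 = 34/5 = 6.8
  mean(Y) = (3 + 5 + 8 + 4 + 4) / 5 = 24/5 = 4.8
  mean(Z) = (1 + 6 + 2 + 6 + 7) / 5 = 22/5 = 4.4

Step 2 — sample covariance S[i,j] = (1/(n-1)) · Σ_k (x_{k,i} - mean_i) · (x_{k,j} - mean_j), with n-1 = 4.
  S[X,X] = ((-0.8)·(-0.8) + (1.2)·(1.2) + (1.2)·(1.2) + (0.2)·(0.2) + (-1.8)·(-1.8)) / 4 = 6.8/4 = 1.7
  S[X,Y] = ((-0.8)·(-1.8) + (1.2)·(0.2) + (1.2)·(3.2) + (0.2)·(-0.8) + (-1.8)·(-0.8)) / 4 = 6.8/4 = 1.7
  S[X,Z] = ((-0.8)·(-3.4) + (1.2)·(1.6) + (1.2)·(-2.4) + (0.2)·(1.6) + (-1.8)·(2.6)) / 4 = -2.6/4 = -0.65
  S[Y,Y] = ((-1.8)·(-1.8) + (0.2)·(0.2) + (3.2)·(3.2) + (-0.8)·(-0.8) + (-0.8)·(-0.8)) / 4 = 14.8/4 = 3.7
  S[Y,Z] = ((-1.8)·(-3.4) + (0.2)·(1.6) + (3.2)·(-2.4) + (-0.8)·(1.6) + (-0.8)·(2.6)) / 4 = -4.6/4 = -1.15
  S[Z,Z] = ((-3.4)·(-3.4) + (1.6)·(1.6) + (-2.4)·(-2.4) + (1.6)·(1.6) + (2.6)·(2.6)) / 4 = 29.2/4 = 7.3

S is symmetric (S[j,i] = S[i,j]). Assembling:

S = [[1.7, 1.7, -0.65],
 [1.7, 3.7, -1.15],
 [-0.65, -1.15, 7.3]]


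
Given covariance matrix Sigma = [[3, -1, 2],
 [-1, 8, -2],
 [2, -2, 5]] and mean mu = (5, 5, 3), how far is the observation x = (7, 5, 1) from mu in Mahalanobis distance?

Step 1 — centre the observation: (x - mu) = (2, 0, -2).

Step 2 — invert Sigma (cofactor / det for 3×3, or solve directly):
  Sigma^{-1} = [[0.4557, 0.0127, -0.1772],
 [0.0127, 0.1392, 0.0506],
 [-0.1772, 0.0506, 0.2911]].

Step 3 — form the quadratic (x - mu)^T · Sigma^{-1} · (x - mu):
  Sigma^{-1} · (x - mu) = (1.2658, -0.0759, -0.9367).
  (x - mu)^T · [Sigma^{-1} · (x - mu)] = (2)·(1.2658) + (0)·(-0.0759) + (-2)·(-0.9367) = 4.4051.

Step 4 — take square root: d = √(4.4051) ≈ 2.0988.

d(x, mu) = √(4.4051) ≈ 2.0988


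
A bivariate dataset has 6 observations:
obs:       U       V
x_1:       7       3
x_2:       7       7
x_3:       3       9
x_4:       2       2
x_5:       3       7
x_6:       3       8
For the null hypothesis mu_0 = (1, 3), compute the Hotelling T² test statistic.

Step 1 — sample mean vector:
  mean(U) = (7 + 7 + 3 + 2 + 3 + 3) / 6 = 25/6 = 4.1667
  mean(V) = (3 + 7 + 9 + 2 + 7 + 8) / 6 = 36/6 = 6
  x̄ = (4.1667, 6),  deviation x̄ - mu_0 = (4.1667, 6) - (1, 3) = (3.1667, 3).

Step 2 — sample covariance matrix, S[i,j] = (1/(n-1)) · Σ_k (x_{k,i} - mean_i) · (x_{k,j} - mean_j), divisor n-1 = 5:
  S[U,U] = ((2.8333)·(2.8333) + (2.8333)·(2.8333) + (-1.1667)·(-1.1667) + (-2.1667)·(-2.1667) + (-1.1667)·(-1.1667) + (-1.1667)·(-1.1667)) / 5 = 24.8333/5 = 4.9667
  S[U,V] = ((2.8333)·(-3) + (2.8333)·(1) + (-1.1667)·(3) + (-2.1667)·(-4) + (-1.1667)·(1) + (-1.1667)·(2)) / 5 = -4/5 = -0.8
  S[V,V] = ((-3)·(-3) + (1)·(1) + (3)·(3) + (-4)·(-4) + (1)·(1) + (2)·(2)) / 5 = 40/5 = 8
  S = [[4.9667, -0.8],
 [-0.8, 8]].

Step 3 — invert S. det(S) = 4.9667·8 - (-0.8)² = 39.0933.
  S^{-1} = (1/det) · [[d, -b], [-b, a]] = [[0.2046, 0.0205],
 [0.0205, 0.127]].

Step 4 — quadratic form (x̄ - mu_0)^T · S^{-1} · (x̄ - mu_0):
  S^{-1} · (x̄ - mu_0) = (0.7094, 0.4459),
  (x̄ - mu_0)^T · [...] = (3.1667)·(0.7094) + (3)·(0.4459) = 3.5843.

Step 5 — scale by n: T² = 6 · 3.5843 = 21.5058.

T² ≈ 21.5058


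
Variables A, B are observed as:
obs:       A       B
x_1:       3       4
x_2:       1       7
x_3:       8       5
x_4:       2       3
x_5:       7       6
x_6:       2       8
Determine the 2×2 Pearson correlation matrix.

Step 1 — column means:
  mean(A) = (3 + 1 + 8 + 2 + 7 + 2) / 6 = 23/6 = 3.8333
  mean(B) = (4 + 7 + 5 + 3 + 6 + 8) / 6 = 33/6 = 5.5

Step 2 — sample variances and covariances s[i,j] = (1/(n-1)) · Σ_k (x_{k,i} - mean_i) · (x_{k,j} - mean_j), with n-1 = 5:
  s[A,A] = ((-0.8333)·(-0.8333) + (-2.8333)·(-2.8333) + (4.1667)·(4.1667) + (-1.8333)·(-1.8333) + (3.1667)·(3.1667) + (-1.8333)·(-1.8333)) / 5 = 42.8333/5 = 8.5667
  s[A,B] = ((-0.8333)·(-1.5) + (-2.8333)·(1.5) + (4.1667)·(-0.5) + (-1.8333)·(-2.5) + (3.1667)·(0.5) + (-1.8333)·(2.5)) / 5 = -3.5/5 = -0.7
  s[B,B] = ((-1.5)·(-1.5) + (1.5)·(1.5) + (-0.5)·(-0.5) + (-2.5)·(-2.5) + (0.5)·(0.5) + (2.5)·(2.5)) / 5 = 17.5/5 = 3.5
  Sample standard deviations s_i = √(s[i,i]):
  s(A) = √(8.5667) = 2.9269
  s(B) = √(3.5) = 1.8708

Step 3 — r_{ij} = s_{ij} / (s_i · s_j):
  r[A,A] = 1 (diagonal).
  r[A,B] = -0.7 / (2.9269 · 1.8708) = -0.7 / 5.4757 = -0.1278
  r[B,B] = 1 (diagonal).

R is symmetric with unit diagonal. Assembling:

R = [[1, -0.1278],
 [-0.1278, 1]]


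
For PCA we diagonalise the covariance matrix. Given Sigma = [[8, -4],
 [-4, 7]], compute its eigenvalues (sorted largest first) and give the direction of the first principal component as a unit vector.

Step 1 — characteristic polynomial of 2×2 Sigma:
  det(Sigma - λI) = λ² - trace · λ + det = 0.
  trace = 8 + 7 = 15, det = 8·7 - (-4)² = 40.
Step 2 — discriminant:
  Δ = trace² - 4·det = 225 - 160 = 65.
Step 3 — eigenvalues:
  λ = (trace ± √Δ)/2 = (15 ± 8.0623)/2,
  λ_1 = 11.5311,  λ_2 = 3.4689.

Step 4 — unit eigenvector for λ_1: solve (Sigma - λ_1 I)v = 0. First row:
  (8 - 11.5311)·v_x + (-4)·v_y = 0, i.e. (-3.5311)·v_x + (-4)·v_y = 0,
  so v ∝ (b, λ_1 - a) = (-4, 3.5311); multiply by -1 so the first entry is positive: u = (4, -3.5311).
  ||u|| = √((4)² + (-3.5311)²) = √(28.4689) ≈ 5.3356,
  v_1 = u/||u|| ≈ (0.7497, -0.6618) (||v_1|| = 1).

λ_1 = 11.5311,  λ_2 = 3.4689;  v_1 ≈ (0.7497, -0.6618)


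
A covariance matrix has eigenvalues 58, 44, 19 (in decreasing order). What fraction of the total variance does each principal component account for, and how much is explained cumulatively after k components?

Step 1 — total variance = trace(Sigma) = Σ λ_i = 58 + 44 + 19 = 121.

Step 2 — fraction explained by component i = λ_i / Σ λ:
  PC1: 58/121 = 0.4793
  PC2: 44/121 = 0.3636
  PC3: 19/121 = 0.157

Step 3 — cumulative fraction after k components = (λ_1 + ... + λ_k) / Σ λ:
  k = 1: 58/121 = 0.4793
  k = 2: (58 + 44)/121 = 102/121 = 0.843
  k = 3: (58 + 44 + 19)/121 = 121/121 = 1

Summary (fraction, with percent):

explained: PC1 0.4793 (47.93%), PC2 0.3636 (36.36%), PC3 0.157 (15.7%);  cumulative: 0.4793, 0.843, 1


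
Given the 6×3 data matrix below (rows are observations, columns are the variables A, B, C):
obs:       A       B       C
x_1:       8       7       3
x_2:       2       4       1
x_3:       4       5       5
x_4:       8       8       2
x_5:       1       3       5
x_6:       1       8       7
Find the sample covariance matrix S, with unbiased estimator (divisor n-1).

Step 1 — column means:
  mean(A) = (8 + 2 + 4 + 8 + 1 + 1) / 6 = 24/6 = 4
  mean(B) = (7 + 4 + 5 + 8 + 3 + 8) / 6 = 35/6 = 5.8333
  mean(C) = (3 + 1 + 5 + 2 + 5 + 7) / 6 = 23/6 = 3.8333

Step 2 — sample covariance S[i,j] = (1/(n-1)) · Σ_k (x_{k,i} - mean_i) · (x_{k,j} - mean_j), with n-1 = 5.
  S[A,A] = ((4)·(4) + (-2)·(-2) + (0)·(0) + (4)·(4) + (-3)·(-3) + (-3)·(-3)) / 5 = 54/5 = 10.8
  S[A,B] = ((4)·(1.1667) + (-2)·(-1.8333) + (0)·(-0.8333) + (4)·(2.1667) + (-3)·(-2.8333) + (-3)·(2.1667)) / 5 = 19/5 = 3.8
  S[A,C] = ((4)·(-0.8333) + (-2)·(-2.8333) + (0)·(1.1667) + (4)·(-1.8333) + (-3)·(1.1667) + (-3)·(3.1667)) / 5 = -18/5 = -3.6
  S[B,B] = ((1.1667)·(1.1667) + (-1.8333)·(-1.8333) + (-0.8333)·(-0.8333) + (2.1667)·(2.1667) + (-2.8333)·(-2.8333) + (2.1667)·(2.1667)) / 5 = 22.8333/5 = 4.5667
  S[B,C] = ((1.1667)·(-0.8333) + (-1.8333)·(-2.8333) + (-0.8333)·(1.1667) + (2.1667)·(-1.8333) + (-2.8333)·(1.1667) + (2.1667)·(3.1667)) / 5 = 2.8333/5 = 0.5667
  S[C,C] = ((-0.8333)·(-0.8333) + (-2.8333)·(-2.8333) + (1.1667)·(1.1667) + (-1.8333)·(-1.8333) + (1.1667)·(1.1667) + (3.1667)·(3.1667)) / 5 = 24.8333/5 = 4.9667

S is symmetric (S[j,i] = S[i,j]). Assembling:

S = [[10.8, 3.8, -3.6],
 [3.8, 4.5667, 0.5667],
 [-3.6, 0.5667, 4.9667]]


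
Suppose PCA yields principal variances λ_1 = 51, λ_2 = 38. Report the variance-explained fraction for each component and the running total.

Step 1 — total variance = trace(Sigma) = Σ λ_i = 51 + 38 = 89.

Step 2 — fraction explained by component i = λ_i / Σ λ:
  PC1: 51/89 = 0.573
  PC2: 38/89 = 0.427

Step 3 — cumulative fraction after k components = (λ_1 + ... + λ_k) / Σ λ:
  k = 1: 51/89 = 0.573
  k = 2: (51 + 38)/89 = 89/89 = 1

Summary (fraction, with percent):

explained: PC1 0.573 (57.3%), PC2 0.427 (42.7%);  cumulative: 0.573, 1


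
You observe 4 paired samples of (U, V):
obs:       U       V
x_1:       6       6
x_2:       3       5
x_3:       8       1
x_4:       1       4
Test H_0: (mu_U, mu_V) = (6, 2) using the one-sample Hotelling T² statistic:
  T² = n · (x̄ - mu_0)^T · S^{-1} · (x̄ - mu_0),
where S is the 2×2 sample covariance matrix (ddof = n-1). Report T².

Step 1 — sample mean vector:
  mean(U) = (6 + 3 + 8 + 1) / 4 = 18/4 = 4.5
  mean(V) = (6 + 5 + 1 + 4) / 4 = 16/4 = 4
  x̄ = (4.5, 4),  deviation x̄ - mu_0 = (4.5, 4) - (6, 2) = (-1.5, 2).

Step 2 — sample covariance matrix, S[i,j] = (1/(n-1)) · Σ_k (x_{k,i} - mean_i) · (x_{k,j} - mean_j), divisor n-1 = 3:
  S[U,U] = ((1.5)·(1.5) + (-1.5)·(-1.5) + (3.5)·(3.5) + (-3.5)·(-3.5)) / 3 = 29/3 = 9.6667
  S[U,V] = ((1.5)·(2) + (-1.5)·(1) + (3.5)·(-3) + (-3.5)·(0)) / 3 = -9/3 = -3
  S[V,V] = ((2)·(2) + (1)·(1) + (-3)·(-3) + (0)·(0)) / 3 = 14/3 = 4.6667
  S = [[9.6667, -3],
 [-3, 4.6667]].

Step 3 — invert S. det(S) = 9.6667·4.6667 - (-3)² = 36.1111.
  S^{-1} = (1/det) · [[d, -b], [-b, a]] = [[0.1292, 0.0831],
 [0.0831, 0.2677]].

Step 4 — quadratic form (x̄ - mu_0)^T · S^{-1} · (x̄ - mu_0):
  S^{-1} · (x̄ - mu_0) = (-0.0277, 0.4108),
  (x̄ - mu_0)^T · [...] = (-1.5)·(-0.0277) + (2)·(0.4108) = 0.8631.

Step 5 — scale by n: T² = 4 · 0.8631 = 3.4523.

T² ≈ 3.4523


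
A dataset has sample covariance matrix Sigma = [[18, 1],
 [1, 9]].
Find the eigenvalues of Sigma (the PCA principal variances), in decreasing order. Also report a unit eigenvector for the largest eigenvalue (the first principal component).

Step 1 — characteristic polynomial of 2×2 Sigma:
  det(Sigma - λI) = λ² - trace · λ + det = 0.
  trace = 18 + 9 = 27, det = 18·9 - (1)² = 161.
Step 2 — discriminant:
  Δ = trace² - 4·det = 729 - 644 = 85.
Step 3 — eigenvalues:
  λ = (trace ± √Δ)/2 = (27 ± 9.2195)/2,
  λ_1 = 18.1098,  λ_2 = 8.8902.

Step 4 — unit eigenvector for λ_1: solve (Sigma - λ_1 I)v = 0. First row:
  (18 - 18.1098)·v_x + (1)·v_y = 0, i.e. (-0.1098)·v_x + (1)·v_y = 0,
  so v ∝ (b, λ_1 - a) = (1, 0.1098) = u.
  ||u|| = √((1)² + (0.1098)²) = √(1.012) ≈ 1.006,
  v_1 = u/||u|| ≈ (0.994, 0.1091) (||v_1|| = 1).

λ_1 = 18.1098,  λ_2 = 8.8902;  v_1 ≈ (0.994, 0.1091)


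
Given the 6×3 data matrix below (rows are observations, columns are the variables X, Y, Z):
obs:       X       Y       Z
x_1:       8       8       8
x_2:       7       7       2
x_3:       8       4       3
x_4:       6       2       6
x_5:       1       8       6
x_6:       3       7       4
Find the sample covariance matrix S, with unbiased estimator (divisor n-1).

Step 1 — column means:
  mean(X) = (8 + 7 + 8 + 6 + 1 + 3) / 6 = 33/6 = 5.5
  mean(Y) = (8 + 7 + 4 + 2 + 8 + 7) / 6 = 36/6 = 6
  mean(Z) = (8 + 2 + 3 + 6 + 6 + 4) / 6 = 29/6 = 4.8333

Step 2 — sample covariance S[i,j] = (1/(n-1)) · Σ_k (x_{k,i} - mean_i) · (x_{k,j} - mean_j), with n-1 = 5.
  S[X,X] = ((2.5)·(2.5) + (1.5)·(1.5) + (2.5)·(2.5) + (0.5)·(0.5) + (-4.5)·(-4.5) + (-2.5)·(-2.5)) / 5 = 41.5/5 = 8.3
  S[X,Y] = ((2.5)·(2) + (1.5)·(1) + (2.5)·(-2) + (0.5)·(-4) + (-4.5)·(2) + (-2.5)·(1)) / 5 = -12/5 = -2.4
  S[X,Z] = ((2.5)·(3.1667) + (1.5)·(-2.8333) + (2.5)·(-1.8333) + (0.5)·(1.1667) + (-4.5)·(1.1667) + (-2.5)·(-0.8333)) / 5 = -3.5/5 = -0.7
  S[Y,Y] = ((2)·(2) + (1)·(1) + (-2)·(-2) + (-4)·(-4) + (2)·(2) + (1)·(1)) / 5 = 30/5 = 6
  S[Y,Z] = ((2)·(3.1667) + (1)·(-2.8333) + (-2)·(-1.8333) + (-4)·(1.1667) + (2)·(1.1667) + (1)·(-0.8333)) / 5 = 4/5 = 0.8
  S[Z,Z] = ((3.1667)·(3.1667) + (-2.8333)·(-2.8333) + (-1.8333)·(-1.8333) + (1.1667)·(1.1667) + (1.1667)·(1.1667) + (-0.8333)·(-0.8333)) / 5 = 24.8333/5 = 4.9667

S is symmetric (S[j,i] = S[i,j]). Assembling:

S = [[8.3, -2.4, -0.7],
 [-2.4, 6, 0.8],
 [-0.7, 0.8, 4.9667]]


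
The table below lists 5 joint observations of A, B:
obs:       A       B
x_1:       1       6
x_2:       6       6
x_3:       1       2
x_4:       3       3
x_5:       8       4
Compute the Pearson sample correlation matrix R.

Step 1 — column means:
  mean(A) = (1 + 6 + 1 + 3 + 8) / 5 = 19/5 = 3.8
  mean(B) = (6 + 6 + 2 + 3 + 4) / 5 = 21/5 = 4.2

Step 2 — sample variances and covariances s[i,j] = (1/(n-1)) · Σ_k (x_{k,i} - mean_i) · (x_{k,j} - mean_j), with n-1 = 4:
  s[A,A] = ((-2.8)·(-2.8) + (2.2)·(2.2) + (-2.8)·(-2.8) + (-0.8)·(-0.8) + (4.2)·(4.2)) / 4 = 38.8/4 = 9.7
  s[A,B] = ((-2.8)·(1.8) + (2.2)·(1.8) + (-2.8)·(-2.2) + (-0.8)·(-1.2) + (4.2)·(-0.2)) / 4 = 5.2/4 = 1.3
  s[B,B] = ((1.8)·(1.8) + (1.8)·(1.8) + (-2.2)·(-2.2) + (-1.2)·(-1.2) + (-0.2)·(-0.2)) / 4 = 12.8/4 = 3.2
  Sample standard deviations s_i = √(s[i,i]):
  s(A) = √(9.7) = 3.1145
  s(B) = √(3.2) = 1.7889

Step 3 — r_{ij} = s_{ij} / (s_i · s_j):
  r[A,A] = 1 (diagonal).
  r[A,B] = 1.3 / (3.1145 · 1.7889) = 1.3 / 5.5714 = 0.2333
  r[B,B] = 1 (diagonal).

R is symmetric with unit diagonal. Assembling:

R = [[1, 0.2333],
 [0.2333, 1]]


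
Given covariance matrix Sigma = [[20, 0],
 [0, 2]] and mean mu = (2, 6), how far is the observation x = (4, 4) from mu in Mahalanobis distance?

Step 1 — centre the observation: (x - mu) = (2, -2).

Step 2 — invert Sigma. det(Sigma) = 20·2 - (0)² = 40.
  Sigma^{-1} = (1/det) · [[d, -b], [-b, a]] = [[0.05, 0],
 [0, 0.5]].

Step 3 — form the quadratic (x - mu)^T · Sigma^{-1} · (x - mu):
  Sigma^{-1} · (x - mu) = (0.1, -1).
  (x - mu)^T · [Sigma^{-1} · (x - mu)] = (2)·(0.1) + (-2)·(-1) = 2.2.

Step 4 — take square root: d = √(2.2) ≈ 1.4832.

d(x, mu) = √(2.2) ≈ 1.4832


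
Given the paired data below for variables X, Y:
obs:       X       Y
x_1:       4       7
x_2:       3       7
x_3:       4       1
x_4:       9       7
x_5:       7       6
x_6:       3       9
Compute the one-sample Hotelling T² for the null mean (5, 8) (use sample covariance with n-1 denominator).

Step 1 — sample mean vector:
  mean(X) = (4 + 3 + 4 + 9 + 7 + 3) / 6 = 30/6 = 5
  mean(Y) = (7 + 7 + 1 + 7 + 6 + 9) / 6 = 37/6 = 6.1667
  x̄ = (5, 6.1667),  deviation x̄ - mu_0 = (5, 6.1667) - (5, 8) = (0, -1.8333).

Step 2 — sample covariance matrix, S[i,j] = (1/(n-1)) · Σ_k (x_{k,i} - mean_i) · (x_{k,j} - mean_j), divisor n-1 = 5:
  S[X,X] = ((-1)·(-1) + (-2)·(-2) + (-1)·(-1) + (4)·(4) + (2)·(2) + (-2)·(-2)) / 5 = 30/5 = 6
  S[X,Y] = ((-1)·(0.8333) + (-2)·(0.8333) + (-1)·(-5.1667) + (4)·(0.8333) + (2)·(-0.1667) + (-2)·(2.8333)) / 5 = 0/5 = 0
  S[Y,Y] = ((0.8333)·(0.8333) + (0.8333)·(0.8333) + (-5.1667)·(-5.1667) + (0.8333)·(0.8333) + (-0.1667)·(-0.1667) + (2.8333)·(2.8333)) / 5 = 36.8333/5 = 7.3667
  S = [[6, 0],
 [0, 7.3667]].

Step 3 — invert S. det(S) = 6·7.3667 - (0)² = 44.2.
  S^{-1} = (1/det) · [[d, -b], [-b, a]] = [[0.1667, 0],
 [0, 0.1357]].

Step 4 — quadratic form (x̄ - mu_0)^T · S^{-1} · (x̄ - mu_0):
  S^{-1} · (x̄ - mu_0) = (0, -0.2489),
  (x̄ - mu_0)^T · [...] = (0)·(0) + (-1.8333)·(-0.2489) = 0.4563.

Step 5 — scale by n: T² = 6 · 0.4563 = 2.7376.

T² ≈ 2.7376


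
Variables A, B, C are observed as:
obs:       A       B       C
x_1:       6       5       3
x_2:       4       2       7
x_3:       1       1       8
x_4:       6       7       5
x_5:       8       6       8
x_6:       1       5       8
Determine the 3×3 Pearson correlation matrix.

Step 1 — column means:
  mean(A) = (6 + 4 + 1 + 6 + 8 + 1) / 6 = 26/6 = 4.3333
  mean(B) = (5 + 2 + 1 + 7 + 6 + 5) / 6 = 26/6 = 4.3333
  mean(C) = (3 + 7 + 8 + 5 + 8 + 8) / 6 = 39/6 = 6.5

Step 2 — sample variances and covariances s[i,j] = (1/(n-1)) · Σ_k (x_{k,i} - mean_i) · (x_{k,j} - mean_j), with n-1 = 5:
  s[A,A] = ((1.6667)·(1.6667) + (-0.3333)·(-0.3333) + (-3.3333)·(-3.3333) + (1.6667)·(1.6667) + (3.6667)·(3.6667) + (-3.3333)·(-3.3333)) / 5 = 41.3333/5 = 8.2667
  s[A,B] = ((1.6667)·(0.6667) + (-0.3333)·(-2.3333) + (-3.3333)·(-3.3333) + (1.6667)·(2.6667) + (3.6667)·(1.6667) + (-3.3333)·(0.6667)) / 5 = 21.3333/5 = 4.2667
  s[A,C] = ((1.6667)·(-3.5) + (-0.3333)·(0.5) + (-3.3333)·(1.5) + (1.6667)·(-1.5) + (3.6667)·(1.5) + (-3.3333)·(1.5)) / 5 = -13/5 = -2.6
  s[B,B] = ((0.6667)·(0.6667) + (-2.3333)·(-2.3333) + (-3.3333)·(-3.3333) + (2.6667)·(2.6667) + (1.6667)·(1.6667) + (0.6667)·(0.6667)) / 5 = 27.3333/5 = 5.4667
  s[B,C] = ((0.6667)·(-3.5) + (-2.3333)·(0.5) + (-3.3333)·(1.5) + (2.6667)·(-1.5) + (1.6667)·(1.5) + (0.6667)·(1.5)) / 5 = -9/5 = -1.8
  s[C,C] = ((-3.5)·(-3.5) + (0.5)·(0.5) + (1.5)·(1.5) + (-1.5)·(-1.5) + (1.5)·(1.5) + (1.5)·(1.5)) / 5 = 21.5/5 = 4.3
  Sample standard deviations s_i = √(s[i,i]):
  s(A) = √(8.2667) = 2.8752
  s(B) = √(5.4667) = 2.3381
  s(C) = √(4.3) = 2.0736

Step 3 — r_{ij} = s_{ij} / (s_i · s_j):
  r[A,A] = 1 (diagonal).
  r[A,B] = 4.2667 / (2.8752 · 2.3381) = 4.2667 / 6.7224 = 0.6347
  r[A,C] = -2.6 / (2.8752 · 2.0736) = -2.6 / 5.9621 = -0.4361
  r[B,B] = 1 (diagonal).
  r[B,C] = -1.8 / (2.3381 · 2.0736) = -1.8 / 4.8484 = -0.3713
  r[C,C] = 1 (diagonal).

R is symmetric with unit diagonal. Assembling:

R = [[1, 0.6347, -0.4361],
 [0.6347, 1, -0.3713],
 [-0.4361, -0.3713, 1]]


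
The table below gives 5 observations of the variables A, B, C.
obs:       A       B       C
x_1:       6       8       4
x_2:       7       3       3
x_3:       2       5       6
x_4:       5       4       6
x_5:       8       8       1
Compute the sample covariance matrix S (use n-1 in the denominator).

Step 1 — column means:
  mean(A) = (6 + 7 + 2 + 5 + 8) / 5 = 28/5 = 5.6
  mean(B) = (8 + 3 + 5 + 4 + 8) / 5 = 28/5 = 5.6
  mean(C) = (4 + 3 + 6 + 6 + 1) / 5 = 20/5 = 4

Step 2 — sample covariance S[i,j] = (1/(n-1)) · Σ_k (x_{k,i} - mean_i) · (x_{k,j} - mean_j), with n-1 = 4.
  S[A,A] = ((0.4)·(0.4) + (1.4)·(1.4) + (-3.6)·(-3.6) + (-0.6)·(-0.6) + (2.4)·(2.4)) / 4 = 21.2/4 = 5.3
  S[A,B] = ((0.4)·(2.4) + (1.4)·(-2.6) + (-3.6)·(-0.6) + (-0.6)·(-1.6) + (2.4)·(2.4)) / 4 = 6.2/4 = 1.55
  S[A,C] = ((0.4)·(0) + (1.4)·(-1) + (-3.6)·(2) + (-0.6)·(2) + (2.4)·(-3)) / 4 = -17/4 = -4.25
  S[B,B] = ((2.4)·(2.4) + (-2.6)·(-2.6) + (-0.6)·(-0.6) + (-1.6)·(-1.6) + (2.4)·(2.4)) / 4 = 21.2/4 = 5.3
  S[B,C] = ((2.4)·(0) + (-2.6)·(-1) + (-0.6)·(2) + (-1.6)·(2) + (2.4)·(-3)) / 4 = -9/4 = -2.25
  S[C,C] = ((0)·(0) + (-1)·(-1) + (2)·(2) + (2)·(2) + (-3)·(-3)) / 4 = 18/4 = 4.5

S is symmetric (S[j,i] = S[i,j]). Assembling:

S = [[5.3, 1.55, -4.25],
 [1.55, 5.3, -2.25],
 [-4.25, -2.25, 4.5]]


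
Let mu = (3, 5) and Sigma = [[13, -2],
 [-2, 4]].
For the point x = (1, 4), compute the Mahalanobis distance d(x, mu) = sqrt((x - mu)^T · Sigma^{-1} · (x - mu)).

Step 1 — centre the observation: (x - mu) = (-2, -1).

Step 2 — invert Sigma. det(Sigma) = 13·4 - (-2)² = 48.
  Sigma^{-1} = (1/det) · [[d, -b], [-b, a]] = [[0.0833, 0.0417],
 [0.0417, 0.2708]].

Step 3 — form the quadratic (x - mu)^T · Sigma^{-1} · (x - mu):
  Sigma^{-1} · (x - mu) = (-0.2083, -0.3542).
  (x - mu)^T · [Sigma^{-1} · (x - mu)] = (-2)·(-0.2083) + (-1)·(-0.3542) = 0.7708.

Step 4 — take square root: d = √(0.7708) ≈ 0.878.

d(x, mu) = √(0.7708) ≈ 0.878


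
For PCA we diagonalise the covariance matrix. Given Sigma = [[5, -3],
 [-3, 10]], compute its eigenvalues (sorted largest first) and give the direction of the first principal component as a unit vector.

Step 1 — characteristic polynomial of 2×2 Sigma:
  det(Sigma - λI) = λ² - trace · λ + det = 0.
  trace = 5 + 10 = 15, det = 5·10 - (-3)² = 41.
Step 2 — discriminant:
  Δ = trace² - 4·det = 225 - 164 = 61.
Step 3 — eigenvalues:
  λ = (trace ± √Δ)/2 = (15 ± 7.8102)/2,
  λ_1 = 11.4051,  λ_2 = 3.5949.

Step 4 — unit eigenvector for λ_1: solve (Sigma - λ_1 I)v = 0. First row:
  (5 - 11.4051)·v_x + (-3)·v_y = 0, i.e. (-6.4051)·v_x + (-3)·v_y = 0,
  so v ∝ (b, λ_1 - a) = (-3, 6.4051); multiply by -1 so the first entry is positive: u = (3, -6.4051).
  ||u|| = √((3)² + (-6.4051)²) = √(50.0256) ≈ 7.0729,
  v_1 = u/||u|| ≈ (0.4242, -0.9056) (||v_1|| = 1).

λ_1 = 11.4051,  λ_2 = 3.5949;  v_1 ≈ (0.4242, -0.9056)


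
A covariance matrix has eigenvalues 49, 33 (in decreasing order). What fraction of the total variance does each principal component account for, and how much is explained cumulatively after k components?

Step 1 — total variance = trace(Sigma) = Σ λ_i = 49 + 33 = 82.

Step 2 — fraction explained by component i = λ_i / Σ λ:
  PC1: 49/82 = 0.5976
  PC2: 33/82 = 0.4024

Step 3 — cumulative fraction after k components = (λ_1 + ... + λ_k) / Σ λ:
  k = 1: 49/82 = 0.5976
  k = 2: (49 + 33)/82 = 82/82 = 1

Summary (fraction, with percent):

explained: PC1 0.5976 (59.76%), PC2 0.4024 (40.24%);  cumulative: 0.5976, 1


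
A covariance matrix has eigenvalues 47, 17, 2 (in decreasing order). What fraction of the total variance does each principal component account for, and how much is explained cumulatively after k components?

Step 1 — total variance = trace(Sigma) = Σ λ_i = 47 + 17 + 2 = 66.

Step 2 — fraction explained by component i = λ_i / Σ λ:
  PC1: 47/66 = 0.7121
  PC2: 17/66 = 0.2576
  PC3: 2/66 = 0.0303

Step 3 — cumulative fraction after k components = (λ_1 + ... + λ_k) / Σ λ:
  k = 1: 47/66 = 0.7121
  k = 2: (47 + 17)/66 = 64/66 = 0.9697
  k = 3: (47 + 17 + 2)/66 = 66/66 = 1

Summary (fraction, with percent):

explained: PC1 0.7121 (71.21%), PC2 0.2576 (25.76%), PC3 0.0303 (3.03%);  cumulative: 0.7121, 0.9697, 1


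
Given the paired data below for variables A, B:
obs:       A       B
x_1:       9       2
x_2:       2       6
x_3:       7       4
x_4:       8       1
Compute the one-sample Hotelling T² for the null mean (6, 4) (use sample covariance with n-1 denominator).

Step 1 — sample mean vector:
  mean(A) = (9 + 2 + 7 + 8) / 4 = 26/4 = 6.5
  mean(B) = (2 + 6 + 4 + 1) / 4 = 13/4 = 3.25
  x̄ = (6.5, 3.25),  deviation x̄ - mu_0 = (6.5, 3.25) - (6, 4) = (0.5, -0.75).

Step 2 — sample covariance matrix, S[i,j] = (1/(n-1)) · Σ_k (x_{k,i} - mean_i) · (x_{k,j} - mean_j), divisor n-1 = 3:
  S[A,A] = ((2.5)·(2.5) + (-4.5)·(-4.5) + (0.5)·(0.5) + (1.5)·(1.5)) / 3 = 29/3 = 9.6667
  S[A,B] = ((2.5)·(-1.25) + (-4.5)·(2.75) + (0.5)·(0.75) + (1.5)·(-2.25)) / 3 = -18.5/3 = -6.1667
  S[B,B] = ((-1.25)·(-1.25) + (2.75)·(2.75) + (0.75)·(0.75) + (-2.25)·(-2.25)) / 3 = 14.75/3 = 4.9167
  S = [[9.6667, -6.1667],
 [-6.1667, 4.9167]].

Step 3 — invert S. det(S) = 9.6667·4.9167 - (-6.1667)² = 9.5.
  S^{-1} = (1/det) · [[d, -b], [-b, a]] = [[0.5175, 0.6491],
 [0.6491, 1.0175]].

Step 4 — quadratic form (x̄ - mu_0)^T · S^{-1} · (x̄ - mu_0):
  S^{-1} · (x̄ - mu_0) = (-0.2281, -0.4386),
  (x̄ - mu_0)^T · [...] = (0.5)·(-0.2281) + (-0.75)·(-0.4386) = 0.2149.

Step 5 — scale by n: T² = 4 · 0.2149 = 0.8596.

T² ≈ 0.8596


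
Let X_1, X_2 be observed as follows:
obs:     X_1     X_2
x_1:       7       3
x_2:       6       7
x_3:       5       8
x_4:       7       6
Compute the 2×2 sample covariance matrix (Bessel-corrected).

Step 1 — column means:
  mean(X_1) = (7 + 6 + 5 + 7) / 4 = 25/4 = 6.25
  mean(X_2) = (3 + 7 + 8 + 6) / 4 = 24/4 = 6

Step 2 — sample covariance S[i,j] = (1/(n-1)) · Σ_k (x_{k,i} - mean_i) · (x_{k,j} - mean_j), with n-1 = 3.
  S[X_1,X_1] = ((0.75)·(0.75) + (-0.25)·(-0.25) + (-1.25)·(-1.25) + (0.75)·(0.75)) / 3 = 2.75/3 = 0.9167
  S[X_1,X_2] = ((0.75)·(-3) + (-0.25)·(1) + (-1.25)·(2) + (0.75)·(0)) / 3 = -5/3 = -1.6667
  S[X_2,X_2] = ((-3)·(-3) + (1)·(1) + (2)·(2) + (0)·(0)) / 3 = 14/3 = 4.6667

S is symmetric (S[j,i] = S[i,j]). Assembling:

S = [[0.9167, -1.6667],
 [-1.6667, 4.6667]]


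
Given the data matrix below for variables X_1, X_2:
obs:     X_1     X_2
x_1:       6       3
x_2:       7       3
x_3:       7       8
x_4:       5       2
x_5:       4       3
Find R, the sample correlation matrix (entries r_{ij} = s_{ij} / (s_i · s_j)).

Step 1 — column means:
  mean(X_1) = (6 + 7 + 7 + 5 + 4) / 5 = 29/5 = 5.8
  mean(X_2) = (3 + 3 + 8 + 2 + 3) / 5 = 19/5 = 3.8

Step 2 — sample variances and covariances s[i,j] = (1/(n-1)) · Σ_k (x_{k,i} - mean_i) · (x_{k,j} - mean_j), with n-1 = 4:
  s[X_1,X_1] = ((0.2)·(0.2) + (1.2)·(1.2) + (1.2)·(1.2) + (-0.8)·(-0.8) + (-1.8)·(-1.8)) / 4 = 6.8/4 = 1.7
  s[X_1,X_2] = ((0.2)·(-0.8) + (1.2)·(-0.8) + (1.2)·(4.2) + (-0.8)·(-1.8) + (-1.8)·(-0.8)) / 4 = 6.8/4 = 1.7
  s[X_2,X_2] = ((-0.8)·(-0.8) + (-0.8)·(-0.8) + (4.2)·(4.2) + (-1.8)·(-1.8) + (-0.8)·(-0.8)) / 4 = 22.8/4 = 5.7
  Sample standard deviations s_i = √(s[i,i]):
  s(X_1) = √(1.7) = 1.3038
  s(X_2) = √(5.7) = 2.3875

Step 3 — r_{ij} = s_{ij} / (s_i · s_j):
  r[X_1,X_1] = 1 (diagonal).
  r[X_1,X_2] = 1.7 / (1.3038 · 2.3875) = 1.7 / 3.1129 = 0.5461
  r[X_2,X_2] = 1 (diagonal).

R is symmetric with unit diagonal. Assembling:

R = [[1, 0.5461],
 [0.5461, 1]]


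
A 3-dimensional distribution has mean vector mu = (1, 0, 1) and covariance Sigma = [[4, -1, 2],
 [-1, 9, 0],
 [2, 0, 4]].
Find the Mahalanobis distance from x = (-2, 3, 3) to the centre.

Step 1 — centre the observation: (x - mu) = (-3, 3, 2).

Step 2 — invert Sigma (cofactor / det for 3×3, or solve directly):
  Sigma^{-1} = [[0.3462, 0.0385, -0.1731],
 [0.0385, 0.1154, -0.0192],
 [-0.1731, -0.0192, 0.3365]].

Step 3 — form the quadratic (x - mu)^T · Sigma^{-1} · (x - mu):
  Sigma^{-1} · (x - mu) = (-1.2692, 0.1923, 1.1346).
  (x - mu)^T · [Sigma^{-1} · (x - mu)] = (-3)·(-1.2692) + (3)·(0.1923) + (2)·(1.1346) = 6.6538.

Step 4 — take square root: d = √(6.6538) ≈ 2.5795.

d(x, mu) = √(6.6538) ≈ 2.5795


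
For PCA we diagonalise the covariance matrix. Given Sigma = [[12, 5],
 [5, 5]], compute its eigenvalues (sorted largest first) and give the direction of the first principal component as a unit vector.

Step 1 — characteristic polynomial of 2×2 Sigma:
  det(Sigma - λI) = λ² - trace · λ + det = 0.
  trace = 12 + 5 = 17, det = 12·5 - (5)² = 35.
Step 2 — discriminant:
  Δ = trace² - 4·det = 289 - 140 = 149.
Step 3 — eigenvalues:
  λ = (trace ± √Δ)/2 = (17 ± 12.2066)/2,
  λ_1 = 14.6033,  λ_2 = 2.3967.

Step 4 — unit eigenvector for λ_1: solve (Sigma - λ_1 I)v = 0. First row:
  (12 - 14.6033)·v_x + (5)·v_y = 0, i.e. (-2.6033)·v_x + (5)·v_y = 0,
  so v ∝ (b, λ_1 - a) = (5, 2.6033) = u.
  ||u|| = √((5)² + (2.6033)²) = √(31.7771) ≈ 5.6371,
  v_1 = u/||u|| ≈ (0.887, 0.4618) (||v_1|| = 1).

λ_1 = 14.6033,  λ_2 = 2.3967;  v_1 ≈ (0.887, 0.4618)


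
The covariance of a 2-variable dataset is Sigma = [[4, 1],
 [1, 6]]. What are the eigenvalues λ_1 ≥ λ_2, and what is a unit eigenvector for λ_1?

Step 1 — characteristic polynomial of 2×2 Sigma:
  det(Sigma - λI) = λ² - trace · λ + det = 0.
  trace = 4 + 6 = 10, det = 4·6 - (1)² = 23.
Step 2 — discriminant:
  Δ = trace² - 4·det = 100 - 92 = 8.
Step 3 — eigenvalues:
  λ = (trace ± √Δ)/2 = (10 ± 2.8284)/2,
  λ_1 = 6.4142,  λ_2 = 3.5858.

Step 4 — unit eigenvector for λ_1: solve (Sigma - λ_1 I)v = 0. First row:
  (4 - 6.4142)·v_x + (1)·v_y = 0, i.e. (-2.4142)·v_x + (1)·v_y = 0,
  so v ∝ (b, λ_1 - a) = (1, 2.4142) = u.
  ||u|| = √((1)² + (2.4142)²) = √(6.8284) ≈ 2.6131,
  v_1 = u/||u|| ≈ (0.3827, 0.9239) (||v_1|| = 1).

λ_1 = 6.4142,  λ_2 = 3.5858;  v_1 ≈ (0.3827, 0.9239)


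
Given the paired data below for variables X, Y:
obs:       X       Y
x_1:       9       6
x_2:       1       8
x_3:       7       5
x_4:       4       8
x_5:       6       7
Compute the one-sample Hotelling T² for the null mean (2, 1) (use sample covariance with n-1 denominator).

Step 1 — sample mean vector:
  mean(X) = (9 + 1 + 7 + 4 + 6) / 5 = 27/5 = 5.4
  mean(Y) = (6 + 8 + 5 + 8 + 7) / 5 = 34/5 = 6.8
  x̄ = (5.4, 6.8),  deviation x̄ - mu_0 = (5.4, 6.8) - (2, 1) = (3.4, 5.8).

Step 2 — sample covariance matrix, S[i,j] = (1/(n-1)) · Σ_k (x_{k,i} - mean_i) · (x_{k,j} - mean_j), divisor n-1 = 4:
  S[X,X] = ((3.6)·(3.6) + (-4.4)·(-4.4) + (1.6)·(1.6) + (-1.4)·(-1.4) + (0.6)·(0.6)) / 4 = 37.2/4 = 9.3
  S[X,Y] = ((3.6)·(-0.8) + (-4.4)·(1.2) + (1.6)·(-1.8) + (-1.4)·(1.2) + (0.6)·(0.2)) / 4 = -12.6/4 = -3.15
  S[Y,Y] = ((-0.8)·(-0.8) + (1.2)·(1.2) + (-1.8)·(-1.8) + (1.2)·(1.2) + (0.2)·(0.2)) / 4 = 6.8/4 = 1.7
  S = [[9.3, -3.15],
 [-3.15, 1.7]].

Step 3 — invert S. det(S) = 9.3·1.7 - (-3.15)² = 5.8875.
  S^{-1} = (1/det) · [[d, -b], [-b, a]] = [[0.2887, 0.535],
 [0.535, 1.5796]].

Step 4 — quadratic form (x̄ - mu_0)^T · S^{-1} · (x̄ - mu_0):
  S^{-1} · (x̄ - mu_0) = (4.0849, 10.9809),
  (x̄ - mu_0)^T · [...] = (3.4)·(4.0849) + (5.8)·(10.9809) = 77.5779.

Step 5 — scale by n: T² = 5 · 77.5779 = 387.8896.

T² ≈ 387.8896


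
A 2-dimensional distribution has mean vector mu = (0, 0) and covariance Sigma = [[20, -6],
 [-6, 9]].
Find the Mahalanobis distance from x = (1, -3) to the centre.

Step 1 — centre the observation: (x - mu) = (1, -3).

Step 2 — invert Sigma. det(Sigma) = 20·9 - (-6)² = 144.
  Sigma^{-1} = (1/det) · [[d, -b], [-b, a]] = [[0.0625, 0.0417],
 [0.0417, 0.1389]].

Step 3 — form the quadratic (x - mu)^T · Sigma^{-1} · (x - mu):
  Sigma^{-1} · (x - mu) = (-0.0625, -0.375).
  (x - mu)^T · [Sigma^{-1} · (x - mu)] = (1)·(-0.0625) + (-3)·(-0.375) = 1.0625.

Step 4 — take square root: d = √(1.0625) ≈ 1.0308.

d(x, mu) = √(1.0625) ≈ 1.0308


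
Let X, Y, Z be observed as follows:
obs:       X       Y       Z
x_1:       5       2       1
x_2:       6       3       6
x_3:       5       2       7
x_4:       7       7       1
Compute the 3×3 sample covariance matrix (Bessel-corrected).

Step 1 — column means:
  mean(X) = (5 + 6 + 5 + 7) / 4 = 23/4 = 5.75
  mean(Y) = (2 + 3 + 2 + 7) / 4 = 14/4 = 3.5
  mean(Z) = (1 + 6 + 7 + 1) / 4 = 15/4 = 3.75

Step 2 — sample covariance S[i,j] = (1/(n-1)) · Σ_k (x_{k,i} - mean_i) · (x_{k,j} - mean_j), with n-1 = 3.
  S[X,X] = ((-0.75)·(-0.75) + (0.25)·(0.25) + (-0.75)·(-0.75) + (1.25)·(1.25)) / 3 = 2.75/3 = 0.9167
  S[X,Y] = ((-0.75)·(-1.5) + (0.25)·(-0.5) + (-0.75)·(-1.5) + (1.25)·(3.5)) / 3 = 6.5/3 = 2.1667
  S[X,Z] = ((-0.75)·(-2.75) + (0.25)·(2.25) + (-0.75)·(3.25) + (1.25)·(-2.75)) / 3 = -3.25/3 = -1.0833
  S[Y,Y] = ((-1.5)·(-1.5) + (-0.5)·(-0.5) + (-1.5)·(-1.5) + (3.5)·(3.5)) / 3 = 17/3 = 5.6667
  S[Y,Z] = ((-1.5)·(-2.75) + (-0.5)·(2.25) + (-1.5)·(3.25) + (3.5)·(-2.75)) / 3 = -11.5/3 = -3.8333
  S[Z,Z] = ((-2.75)·(-2.75) + (2.25)·(2.25) + (3.25)·(3.25) + (-2.75)·(-2.75)) / 3 = 30.75/3 = 10.25

S is symmetric (S[j,i] = S[i,j]). Assembling:

S = [[0.9167, 2.1667, -1.0833],
 [2.1667, 5.6667, -3.8333],
 [-1.0833, -3.8333, 10.25]]
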